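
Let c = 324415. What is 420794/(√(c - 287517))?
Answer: 210397*√36898/18449 ≈ 2190.6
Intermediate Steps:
420794/(√(c - 287517)) = 420794/(√(324415 - 287517)) = 420794/(√36898) = 420794*(√36898/36898) = 210397*√36898/18449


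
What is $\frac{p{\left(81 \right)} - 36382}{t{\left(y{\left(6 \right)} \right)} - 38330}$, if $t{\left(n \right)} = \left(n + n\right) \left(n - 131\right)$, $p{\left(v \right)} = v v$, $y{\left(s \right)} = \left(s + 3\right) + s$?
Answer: $\frac{29821}{41810} \approx 0.71325$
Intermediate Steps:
$y{\left(s \right)} = 3 + 2 s$ ($y{\left(s \right)} = \left(3 + s\right) + s = 3 + 2 s$)
$p{\left(v \right)} = v^{2}$
$t{\left(n \right)} = 2 n \left(-131 + n\right)$
$\frac{p{\left(81 \right)} - 36382}{t{\left(y{\left(6 \right)} \right)} - 38330} = \frac{81^{2} - 36382}{2 \left(3 + 2 \cdot 6\right) \left(-131 + \left(3 + 2 \cdot 6\right)\right) - 38330} = \frac{6561 - 36382}{2 \left(3 + 12\right) \left(-131 + \left(3 + 12\right)\right) - 38330} = - \frac{29821}{2 \cdot 15 \left(-131 + 15\right) - 38330} = - \frac{29821}{2 \cdot 15 \left(-116\right) - 38330} = - \frac{29821}{-3480 - 38330} = - \frac{29821}{-41810} = \left(-29821\right) \left(- \frac{1}{41810}\right) = \frac{29821}{41810}$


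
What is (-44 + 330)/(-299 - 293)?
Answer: -143/296 ≈ -0.48311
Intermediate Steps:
(-44 + 330)/(-299 - 293) = 286/(-592) = 286*(-1/592) = -143/296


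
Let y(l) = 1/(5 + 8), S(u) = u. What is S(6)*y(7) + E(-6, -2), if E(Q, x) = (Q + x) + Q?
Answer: -176/13 ≈ -13.538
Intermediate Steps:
E(Q, x) = x + 2*Q
y(l) = 1/13
S(6)*y(7) + E(-6, -2) = 6*(1/13) + (-2 + 2*(-6)) = 6/13 + (-2 - 12) = 6/13 - 14 = -176/13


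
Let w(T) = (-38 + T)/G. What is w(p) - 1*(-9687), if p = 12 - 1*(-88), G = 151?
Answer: 1462799/151 ≈ 9687.4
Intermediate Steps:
p = 100 (p = 12 + 88 = 100)
w(T) = -38/151 + T/151 (w(T) = (-38 + T)/151 = (-38 + T)*(1/151) = -38/151 + T/151)
w(p) - 1*(-9687) = (-38/151 + (1/151)*100) - 1*(-9687) = (-38/151 + 100/151) + 9687 = 62/151 + 9687 = 1462799/151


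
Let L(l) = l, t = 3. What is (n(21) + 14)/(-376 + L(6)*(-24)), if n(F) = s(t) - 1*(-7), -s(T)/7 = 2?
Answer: -7/520 ≈ -0.013462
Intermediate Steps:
s(T) = -14 (s(T) = -7*2 = -14)
n(F) = -7 (n(F) = -14 - 1*(-7) = -14 + 7 = -7)
(n(21) + 14)/(-376 + L(6)*(-24)) = (-7 + 14)/(-376 + 6*(-24)) = 7/(-376 - 144) = 7/(-520) = 7*(-1/520) = -7/520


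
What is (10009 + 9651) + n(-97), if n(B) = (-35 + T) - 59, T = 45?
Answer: 19611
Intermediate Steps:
n(B) = -49 (n(B) = (-35 + 45) - 59 = 10 - 59 = -49)
(10009 + 9651) + n(-97) = (10009 + 9651) - 49 = 19660 - 49 = 19611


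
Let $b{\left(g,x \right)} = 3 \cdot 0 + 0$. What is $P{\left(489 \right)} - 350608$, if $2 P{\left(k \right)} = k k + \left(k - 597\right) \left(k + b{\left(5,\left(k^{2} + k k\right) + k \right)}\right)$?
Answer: $- \frac{514907}{2} \approx -2.5745 \cdot 10^{5}$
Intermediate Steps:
$b{\left(g,x \right)} = 0$ ($b{\left(g,x \right)} = 0 + 0 = 0$)
$P{\left(k \right)} = \frac{k^{2}}{2} + \frac{k \left(-597 + k\right)}{2}$ ($P{\left(k \right)} = \frac{k k + \left(k - 597\right) \left(k + 0\right)}{2} = \frac{k^{2} + \left(-597 + k\right) k}{2} = \frac{k^{2} + k \left(-597 + k\right)}{2} = \frac{k^{2}}{2} + \frac{k \left(-597 + k\right)}{2}$)
$P{\left(489 \right)} - 350608 = \frac{1}{2} \cdot 489 \left(-597 + 2 \cdot 489\right) - 350608 = \frac{1}{2} \cdot 489 \left(-597 + 978\right) - 350608 = \frac{1}{2} \cdot 489 \cdot 381 - 350608 = \frac{186309}{2} - 350608 = - \frac{514907}{2}$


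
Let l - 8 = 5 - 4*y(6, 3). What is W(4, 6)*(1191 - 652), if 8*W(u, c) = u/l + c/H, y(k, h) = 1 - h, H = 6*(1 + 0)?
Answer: 1925/24 ≈ 80.208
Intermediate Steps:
H = 6 (H = 6*1 = 6)
l = 21 (l = 8 + (5 - 4*(1 - 1*3)) = 8 + (5 - 4*(1 - 3)) = 8 + (5 - 4*(-2)) = 8 + (5 + 8) = 8 + 13 = 21)
W(u, c) = c/48 + u/168 (W(u, c) = (u/21 + c/6)/8 = (c/6 + u/21)/8 = c/48 + u/168)
W(4, 6)*(1191 - 652) = ((1/48)*6 + (1/168)*4)*(1191 - 652) = (1/8 + 1/42)*539 = (25/168)*539 = 1925/24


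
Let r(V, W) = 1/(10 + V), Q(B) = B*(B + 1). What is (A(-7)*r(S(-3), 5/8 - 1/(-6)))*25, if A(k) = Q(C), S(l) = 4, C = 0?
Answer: 0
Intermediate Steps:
Q(B) = B*(1 + B)
A(k) = 0 (A(k) = 0*(1 + 0) = 0*1 = 0)
(A(-7)*r(S(-3), 5/8 - 1/(-6)))*25 = (0/(10 + 4))*25 = (0/14)*25 = (0*(1/14))*25 = 0*25 = 0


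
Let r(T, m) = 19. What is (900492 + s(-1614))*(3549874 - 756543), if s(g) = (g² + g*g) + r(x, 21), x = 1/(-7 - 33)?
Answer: 17068657455493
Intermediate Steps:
x = -1/40 (x = 1/(-40) = -1/40 ≈ -0.025000)
s(g) = 19 + 2*g² (s(g) = (g² + g*g) + 19 = (g² + g²) + 19 = 2*g² + 19 = 19 + 2*g²)
(900492 + s(-1614))*(3549874 - 756543) = (900492 + (19 + 2*(-1614)²))*(3549874 - 756543) = (900492 + (19 + 2*2604996))*2793331 = (900492 + (19 + 5209992))*2793331 = (900492 + 5210011)*2793331 = 6110503*2793331 = 17068657455493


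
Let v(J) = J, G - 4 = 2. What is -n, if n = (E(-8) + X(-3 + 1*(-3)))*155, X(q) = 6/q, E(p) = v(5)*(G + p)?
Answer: 1705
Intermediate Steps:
G = 6 (G = 4 + 2 = 6)
E(p) = 30 + 5*p (E(p) = 5*(6 + p) = 30 + 5*p)
n = -1705 (n = ((30 + 5*(-8)) + 6/(-3 + 1*(-3)))*155 = ((30 - 40) + 6/(-3 - 3))*155 = (-10 + 6/(-6))*155 = (-10 + 6*(-1/6))*155 = (-10 - 1)*155 = -11*155 = -1705)
-n = -1*(-1705) = 1705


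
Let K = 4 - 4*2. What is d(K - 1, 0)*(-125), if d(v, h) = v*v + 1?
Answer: -3250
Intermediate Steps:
K = -4 (K = 4 - 8 = -4)
d(v, h) = 1 + v² (d(v, h) = v² + 1 = 1 + v²)
d(K - 1, 0)*(-125) = (1 + (-4 - 1)²)*(-125) = (1 + (-5)²)*(-125) = (1 + 25)*(-125) = 26*(-125) = -3250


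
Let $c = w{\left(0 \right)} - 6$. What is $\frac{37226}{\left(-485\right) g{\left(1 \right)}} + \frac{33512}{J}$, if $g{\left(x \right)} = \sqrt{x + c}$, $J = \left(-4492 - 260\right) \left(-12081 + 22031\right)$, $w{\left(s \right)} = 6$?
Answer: $- \frac{44003771893}{573299100} \approx -76.755$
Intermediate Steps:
$J = -47282400$ ($J = \left(-4752\right) 9950 = -47282400$)
$c = 0$ ($c = 6 - 6 = 0$)
$g{\left(x \right)} = \sqrt{x}$ ($g{\left(x \right)} = \sqrt{x + 0} = \sqrt{x}$)
$\frac{37226}{\left(-485\right) g{\left(1 \right)}} + \frac{33512}{J} = \frac{37226}{\left(-485\right) \sqrt{1}} + \frac{33512}{-47282400} = \frac{37226}{\left(-485\right) 1} + 33512 \left(- \frac{1}{47282400}\right) = \frac{37226}{-485} - \frac{4189}{5910300} = 37226 \left(- \frac{1}{485}\right) - \frac{4189}{5910300} = - \frac{37226}{485} - \frac{4189}{5910300} = - \frac{44003771893}{573299100}$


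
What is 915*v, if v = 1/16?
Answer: 915/16 ≈ 57.188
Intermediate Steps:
v = 1/16 ≈ 0.062500
915*v = 915*(1/16) = 915/16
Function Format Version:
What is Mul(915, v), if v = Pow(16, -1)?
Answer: Rational(915, 16) ≈ 57.188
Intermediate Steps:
v = Rational(1, 16) ≈ 0.062500
Mul(915, v) = Mul(915, Rational(1, 16)) = Rational(915, 16)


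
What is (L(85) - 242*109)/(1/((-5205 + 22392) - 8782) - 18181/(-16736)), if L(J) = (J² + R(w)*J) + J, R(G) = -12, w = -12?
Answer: -2825700215040/152828041 ≈ -18489.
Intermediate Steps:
L(J) = J² - 11*J (L(J) = (J² - 12*J) + J = J² - 11*J)
(L(85) - 242*109)/(1/((-5205 + 22392) - 8782) - 18181/(-16736)) = (85*(-11 + 85) - 242*109)/(1/((-5205 + 22392) - 8782) - 18181/(-16736)) = (85*74 - 26378)/(1/(17187 - 8782) - 18181*(-1/16736)) = (6290 - 26378)/(1/8405 + 18181/16736) = -20088/(1/8405 + 18181/16736) = -20088/152828041/140666080 = -20088*140666080/152828041 = -2825700215040/152828041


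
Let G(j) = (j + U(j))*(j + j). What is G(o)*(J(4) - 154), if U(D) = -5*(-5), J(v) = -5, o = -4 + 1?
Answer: 20988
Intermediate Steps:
o = -3
U(D) = 25
G(j) = 2*j*(25 + j) (G(j) = (j + 25)*(j + j) = (25 + j)*(2*j) = 2*j*(25 + j))
G(o)*(J(4) - 154) = (2*(-3)*(25 - 3))*(-5 - 154) = (2*(-3)*22)*(-159) = -132*(-159) = 20988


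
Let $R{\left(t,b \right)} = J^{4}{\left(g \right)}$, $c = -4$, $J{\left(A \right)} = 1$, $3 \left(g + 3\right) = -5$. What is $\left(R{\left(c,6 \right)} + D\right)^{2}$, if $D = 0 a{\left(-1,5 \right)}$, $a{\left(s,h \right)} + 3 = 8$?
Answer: $1$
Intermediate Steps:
$g = - \frac{14}{3}$ ($g = -3 + \frac{1}{3} \left(-5\right) = -3 - \frac{5}{3} = - \frac{14}{3} \approx -4.6667$)
$a{\left(s,h \right)} = 5$ ($a{\left(s,h \right)} = -3 + 8 = 5$)
$R{\left(t,b \right)} = 1$ ($R{\left(t,b \right)} = 1^{4} = 1$)
$D = 0$ ($D = 0 \cdot 5 = 0$)
$\left(R{\left(c,6 \right)} + D\right)^{2} = \left(1 + 0\right)^{2} = 1^{2} = 1$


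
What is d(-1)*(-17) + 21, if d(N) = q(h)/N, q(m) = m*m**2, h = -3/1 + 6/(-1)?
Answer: -12372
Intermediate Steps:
h = -9 (h = -3*1 + 6*(-1) = -3 - 6 = -9)
q(m) = m**3
d(N) = -729/N (d(N) = (-9)**3/N = -729/N)
d(-1)*(-17) + 21 = -729/(-1)*(-17) + 21 = -729*(-1)*(-17) + 21 = 729*(-17) + 21 = -12393 + 21 = -12372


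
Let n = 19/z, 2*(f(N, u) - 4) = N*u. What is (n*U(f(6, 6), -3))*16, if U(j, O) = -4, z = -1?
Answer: 1216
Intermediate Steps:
f(N, u) = 4 + N*u/2 (f(N, u) = 4 + (N*u)/2 = 4 + N*u/2)
n = -19 (n = 19/(-1) = 19*(-1) = -19)
(n*U(f(6, 6), -3))*16 = -19*(-4)*16 = 76*16 = 1216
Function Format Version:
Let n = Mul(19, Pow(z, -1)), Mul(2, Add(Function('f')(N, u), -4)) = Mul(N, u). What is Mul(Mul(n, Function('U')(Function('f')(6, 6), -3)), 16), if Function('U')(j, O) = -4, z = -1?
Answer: 1216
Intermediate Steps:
Function('f')(N, u) = Add(4, Mul(Rational(1, 2), N, u)) (Function('f')(N, u) = Add(4, Mul(Rational(1, 2), Mul(N, u))) = Add(4, Mul(Rational(1, 2), N, u)))
n = -19 (n = Mul(19, Pow(-1, -1)) = Mul(19, -1) = -19)
Mul(Mul(n, Function('U')(Function('f')(6, 6), -3)), 16) = Mul(Mul(-19, -4), 16) = Mul(76, 16) = 1216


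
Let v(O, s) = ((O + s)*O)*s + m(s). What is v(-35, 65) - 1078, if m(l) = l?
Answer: -69263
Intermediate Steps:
v(O, s) = s + O*s*(O + s) (v(O, s) = ((O + s)*O)*s + s = (O*(O + s))*s + s = O*s*(O + s) + s = s + O*s*(O + s))
v(-35, 65) - 1078 = 65*(1 + (-35)**2 - 35*65) - 1078 = 65*(1 + 1225 - 2275) - 1078 = 65*(-1049) - 1078 = -68185 - 1078 = -69263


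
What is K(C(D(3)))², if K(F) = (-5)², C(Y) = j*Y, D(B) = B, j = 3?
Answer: 625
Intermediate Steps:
C(Y) = 3*Y
K(F) = 25
K(C(D(3)))² = 25² = 625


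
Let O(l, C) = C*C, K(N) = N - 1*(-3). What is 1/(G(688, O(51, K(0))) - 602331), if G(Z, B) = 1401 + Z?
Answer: -1/600242 ≈ -1.6660e-6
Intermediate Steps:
K(N) = 3 + N (K(N) = N + 3 = 3 + N)
O(l, C) = C**2
1/(G(688, O(51, K(0))) - 602331) = 1/((1401 + 688) - 602331) = 1/(2089 - 602331) = 1/(-600242) = -1/600242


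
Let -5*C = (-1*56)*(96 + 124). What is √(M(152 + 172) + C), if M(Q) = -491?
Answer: √1973 ≈ 44.418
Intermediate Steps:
C = 2464 (C = -(-1*56)*(96 + 124)/5 = -(-56)*220/5 = -⅕*(-12320) = 2464)
√(M(152 + 172) + C) = √(-491 + 2464) = √1973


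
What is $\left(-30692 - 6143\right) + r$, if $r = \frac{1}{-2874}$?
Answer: $- \frac{105863791}{2874} \approx -36835.0$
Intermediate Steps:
$r = - \frac{1}{2874} \approx -0.00034795$
$\left(-30692 - 6143\right) + r = \left(-30692 - 6143\right) - \frac{1}{2874} = -36835 - \frac{1}{2874} = - \frac{105863791}{2874}$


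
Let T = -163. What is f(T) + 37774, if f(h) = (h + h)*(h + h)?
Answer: 144050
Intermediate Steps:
f(h) = 4*h² (f(h) = (2*h)*(2*h) = 4*h²)
f(T) + 37774 = 4*(-163)² + 37774 = 4*26569 + 37774 = 106276 + 37774 = 144050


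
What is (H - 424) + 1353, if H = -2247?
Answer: -1318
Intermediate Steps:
(H - 424) + 1353 = (-2247 - 424) + 1353 = -2671 + 1353 = -1318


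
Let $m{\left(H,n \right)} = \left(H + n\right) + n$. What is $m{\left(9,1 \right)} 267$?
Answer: $2937$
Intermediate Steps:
$m{\left(H,n \right)} = H + 2 n$
$m{\left(9,1 \right)} 267 = \left(9 + 2 \cdot 1\right) 267 = \left(9 + 2\right) 267 = 11 \cdot 267 = 2937$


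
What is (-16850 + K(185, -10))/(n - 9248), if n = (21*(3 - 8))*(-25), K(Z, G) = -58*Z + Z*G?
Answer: 29430/6623 ≈ 4.4436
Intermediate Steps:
K(Z, G) = -58*Z + G*Z
n = 2625 (n = (21*(-5))*(-25) = -105*(-25) = 2625)
(-16850 + K(185, -10))/(n - 9248) = (-16850 + 185*(-58 - 10))/(2625 - 9248) = (-16850 + 185*(-68))/(-6623) = (-16850 - 12580)*(-1/6623) = -29430*(-1/6623) = 29430/6623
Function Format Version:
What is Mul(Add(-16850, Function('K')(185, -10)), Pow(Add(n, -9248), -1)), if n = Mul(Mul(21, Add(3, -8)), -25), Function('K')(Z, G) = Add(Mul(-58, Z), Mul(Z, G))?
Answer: Rational(29430, 6623) ≈ 4.4436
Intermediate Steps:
Function('K')(Z, G) = Add(Mul(-58, Z), Mul(G, Z))
n = 2625 (n = Mul(Mul(21, -5), -25) = Mul(-105, -25) = 2625)
Mul(Add(-16850, Function('K')(185, -10)), Pow(Add(n, -9248), -1)) = Mul(Add(-16850, Mul(185, Add(-58, -10))), Pow(Add(2625, -9248), -1)) = Mul(Add(-16850, Mul(185, -68)), Pow(-6623, -1)) = Mul(Add(-16850, -12580), Rational(-1, 6623)) = Mul(-29430, Rational(-1, 6623)) = Rational(29430, 6623)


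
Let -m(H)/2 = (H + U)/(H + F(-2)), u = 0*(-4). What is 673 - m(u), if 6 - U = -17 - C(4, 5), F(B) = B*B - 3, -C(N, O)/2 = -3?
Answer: 731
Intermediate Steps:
C(N, O) = 6 (C(N, O) = -2*(-3) = 6)
F(B) = -3 + B² (F(B) = B² - 3 = -3 + B²)
u = 0
U = 29 (U = 6 - (-17 - 1*6) = 6 - (-17 - 6) = 6 - 1*(-23) = 6 + 23 = 29)
m(H) = -2*(29 + H)/(1 + H) (m(H) = -2*(H + 29)/(H + (-3 + (-2)²)) = -2*(29 + H)/(H + (-3 + 4)) = -2*(29 + H)/(H + 1) = -2*(29 + H)/(1 + H))
673 - m(u) = 673 - 2*(-29 - 1*0)/(1 + 0) = 673 - 2*(-29 + 0)/1 = 673 - 2*(-29) = 673 - 1*(-58) = 673 + 58 = 731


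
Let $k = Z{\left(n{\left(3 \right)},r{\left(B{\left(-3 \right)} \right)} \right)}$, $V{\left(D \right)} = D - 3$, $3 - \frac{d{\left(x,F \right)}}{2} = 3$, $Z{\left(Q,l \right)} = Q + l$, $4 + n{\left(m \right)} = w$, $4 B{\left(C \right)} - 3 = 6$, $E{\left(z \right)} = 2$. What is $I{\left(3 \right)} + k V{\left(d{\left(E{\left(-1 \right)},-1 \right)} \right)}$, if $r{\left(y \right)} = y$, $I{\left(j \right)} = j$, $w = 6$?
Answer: $- \frac{39}{4} \approx -9.75$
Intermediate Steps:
$B{\left(C \right)} = \frac{9}{4}$ ($B{\left(C \right)} = \frac{3}{4} + \frac{1}{4} \cdot 6 = \frac{3}{4} + \frac{3}{2} = \frac{9}{4}$)
$n{\left(m \right)} = 2$ ($n{\left(m \right)} = -4 + 6 = 2$)
$d{\left(x,F \right)} = 0$ ($d{\left(x,F \right)} = 6 - 6 = 0$)
$V{\left(D \right)} = -3 + D$
$k = \frac{17}{4}$ ($k = 2 + \frac{9}{4} = \frac{17}{4} \approx 4.25$)
$I{\left(3 \right)} + k V{\left(d{\left(E{\left(-1 \right)},-1 \right)} \right)} = 3 + \frac{17 \left(-3 + 0\right)}{4} = 3 + \frac{17}{4} \left(-3\right) = 3 - \frac{51}{4} = - \frac{39}{4}$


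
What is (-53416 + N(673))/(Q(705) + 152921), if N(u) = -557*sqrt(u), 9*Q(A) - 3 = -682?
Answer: -240372/687805 - 5013*sqrt(673)/1375610 ≈ -0.44402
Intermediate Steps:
Q(A) = -679/9 (Q(A) = 1/3 + (1/9)*(-682) = 1/3 - 682/9 = -679/9)
(-53416 + N(673))/(Q(705) + 152921) = (-53416 - 557*sqrt(673))/(-679/9 + 152921) = (-53416 - 557*sqrt(673))/(1375610/9) = (-53416 - 557*sqrt(673))*(9/1375610) = -240372/687805 - 5013*sqrt(673)/1375610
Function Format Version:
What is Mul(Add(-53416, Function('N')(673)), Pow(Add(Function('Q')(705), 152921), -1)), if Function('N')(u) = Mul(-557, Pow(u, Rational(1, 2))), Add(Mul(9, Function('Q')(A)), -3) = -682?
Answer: Add(Rational(-240372, 687805), Mul(Rational(-5013, 1375610), Pow(673, Rational(1, 2)))) ≈ -0.44402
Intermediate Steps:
Function('Q')(A) = Rational(-679, 9) (Function('Q')(A) = Add(Rational(1, 3), Mul(Rational(1, 9), -682)) = Add(Rational(1, 3), Rational(-682, 9)) = Rational(-679, 9))
Mul(Add(-53416, Function('N')(673)), Pow(Add(Function('Q')(705), 152921), -1)) = Mul(Add(-53416, Mul(-557, Pow(673, Rational(1, 2)))), Pow(Add(Rational(-679, 9), 152921), -1)) = Mul(Add(-53416, Mul(-557, Pow(673, Rational(1, 2)))), Pow(Rational(1375610, 9), -1)) = Mul(Add(-53416, Mul(-557, Pow(673, Rational(1, 2)))), Rational(9, 1375610)) = Add(Rational(-240372, 687805), Mul(Rational(-5013, 1375610), Pow(673, Rational(1, 2))))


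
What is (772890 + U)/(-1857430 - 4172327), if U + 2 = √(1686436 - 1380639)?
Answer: -772888/6029757 - √305797/6029757 ≈ -0.12827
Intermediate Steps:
U = -2 + √305797 (U = -2 + √(1686436 - 1380639) = -2 + √305797 ≈ 550.99)
(772890 + U)/(-1857430 - 4172327) = (772890 + (-2 + √305797))/(-1857430 - 4172327) = (772888 + √305797)/(-6029757) = (772888 + √305797)*(-1/6029757) = -772888/6029757 - √305797/6029757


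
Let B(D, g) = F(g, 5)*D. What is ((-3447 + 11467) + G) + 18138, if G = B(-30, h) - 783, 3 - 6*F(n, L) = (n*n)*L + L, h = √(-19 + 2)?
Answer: 24960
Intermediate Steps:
h = I*√17 (h = √(-17) = I*√17 ≈ 4.1231*I)
F(n, L) = ½ - L/6 - L*n²/6 (F(n, L) = ½ - ((n*n)*L + L)/6 = ½ - (n²*L + L)/6 = ½ - (L*n² + L)/6 = ½ - (L + L*n²)/6 = ½ + (-L/6 - L*n²/6) = ½ - L/6 - L*n²/6)
B(D, g) = D*(-⅓ - 5*g²/6) (B(D, g) = (½ - ⅙*5 - ⅙*5*g²)*D = (½ - ⅚ - 5*g²/6)*D = (-⅓ - 5*g²/6)*D = D*(-⅓ - 5*g²/6))
G = -1198 (G = -⅙*(-30)*(2 + 5*(I*√17)²) - 783 = -⅙*(-30)*(2 + 5*(-17)) - 783 = -⅙*(-30)*(2 - 85) - 783 = -⅙*(-30)*(-83) - 783 = -415 - 783 = -1198)
((-3447 + 11467) + G) + 18138 = ((-3447 + 11467) - 1198) + 18138 = (8020 - 1198) + 18138 = 6822 + 18138 = 24960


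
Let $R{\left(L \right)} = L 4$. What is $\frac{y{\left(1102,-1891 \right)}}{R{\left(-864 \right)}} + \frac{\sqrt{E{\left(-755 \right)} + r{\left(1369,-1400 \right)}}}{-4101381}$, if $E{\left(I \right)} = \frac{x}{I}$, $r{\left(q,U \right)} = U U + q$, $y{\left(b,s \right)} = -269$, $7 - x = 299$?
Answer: $\frac{269}{3456} - \frac{\sqrt{1118029584685}}{3096542655} \approx 0.077494$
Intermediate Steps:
$x = -292$ ($x = 7 - 299 = -292$)
$r{\left(q,U \right)} = q + U^{2}$ ($r{\left(q,U \right)} = U^{2} + q = q + U^{2}$)
$R{\left(L \right)} = 4 L$
$E{\left(I \right)} = - \frac{292}{I}$
$\frac{y{\left(1102,-1891 \right)}}{R{\left(-864 \right)}} + \frac{\sqrt{E{\left(-755 \right)} + r{\left(1369,-1400 \right)}}}{-4101381} = - \frac{269}{4 \left(-864\right)} + \frac{\sqrt{- \frac{292}{-755} + \left(1369 + \left(-1400\right)^{2}\right)}}{-4101381} = - \frac{269}{-3456} + \sqrt{\left(-292\right) \left(- \frac{1}{755}\right) + \left(1369 + 1960000\right)} \left(- \frac{1}{4101381}\right) = \left(-269\right) \left(- \frac{1}{3456}\right) + \sqrt{\frac{292}{755} + 1961369} \left(- \frac{1}{4101381}\right) = \frac{269}{3456} + \sqrt{\frac{1480833887}{755}} \left(- \frac{1}{4101381}\right) = \frac{269}{3456} + \frac{\sqrt{1118029584685}}{755} \left(- \frac{1}{4101381}\right) = \frac{269}{3456} - \frac{\sqrt{1118029584685}}{3096542655}$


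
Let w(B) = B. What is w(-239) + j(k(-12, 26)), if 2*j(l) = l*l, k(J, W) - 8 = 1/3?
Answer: -3677/18 ≈ -204.28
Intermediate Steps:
k(J, W) = 25/3 (k(J, W) = 8 + 1/3 = 8 + ⅓ = 25/3)
j(l) = l²/2 (j(l) = (l*l)/2 = l²/2)
w(-239) + j(k(-12, 26)) = -239 + (25/3)²/2 = -239 + (½)*(625/9) = -239 + 625/18 = -3677/18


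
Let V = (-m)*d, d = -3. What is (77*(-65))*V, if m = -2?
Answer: 30030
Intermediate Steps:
V = -6 (V = -1*(-2)*(-3) = 2*(-3) = -6)
(77*(-65))*V = (77*(-65))*(-6) = -5005*(-6) = 30030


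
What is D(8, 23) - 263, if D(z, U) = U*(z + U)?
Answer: 450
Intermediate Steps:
D(z, U) = U*(U + z)
D(8, 23) - 263 = 23*(23 + 8) - 263 = 23*31 - 263 = 713 - 263 = 450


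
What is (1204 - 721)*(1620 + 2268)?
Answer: 1877904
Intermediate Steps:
(1204 - 721)*(1620 + 2268) = 483*3888 = 1877904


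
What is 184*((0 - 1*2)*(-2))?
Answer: 736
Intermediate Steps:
184*((0 - 1*2)*(-2)) = 184*((0 - 2)*(-2)) = 184*(-2*(-2)) = 184*4 = 736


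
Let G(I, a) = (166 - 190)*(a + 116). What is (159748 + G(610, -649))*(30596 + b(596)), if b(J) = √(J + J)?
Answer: 5279033840 + 345080*√298 ≈ 5.2850e+9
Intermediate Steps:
b(J) = √2*√J (b(J) = √(2*J) = √2*√J)
G(I, a) = -2784 - 24*a (G(I, a) = -24*(116 + a) = -2784 - 24*a)
(159748 + G(610, -649))*(30596 + b(596)) = (159748 + (-2784 - 24*(-649)))*(30596 + √2*√596) = (159748 + (-2784 + 15576))*(30596 + √2*(2*√149)) = (159748 + 12792)*(30596 + 2*√298) = 172540*(30596 + 2*√298) = 5279033840 + 345080*√298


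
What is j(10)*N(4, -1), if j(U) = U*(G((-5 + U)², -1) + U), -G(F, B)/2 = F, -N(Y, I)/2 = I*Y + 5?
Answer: 800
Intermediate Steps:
N(Y, I) = -10 - 2*I*Y (N(Y, I) = -2*(I*Y + 5) = -2*(5 + I*Y) = -10 - 2*I*Y)
G(F, B) = -2*F
j(U) = U*(U - 2*(-5 + U)²) (j(U) = U*(-2*(-5 + U)² + U) = U*(U - 2*(-5 + U)²))
j(10)*N(4, -1) = (10*(10 - 2*(-5 + 10)²))*(-10 - 2*(-1)*4) = (10*(10 - 2*5²))*(-10 + 8) = (10*(10 - 2*25))*(-2) = (10*(10 - 50))*(-2) = (10*(-40))*(-2) = -400*(-2) = 800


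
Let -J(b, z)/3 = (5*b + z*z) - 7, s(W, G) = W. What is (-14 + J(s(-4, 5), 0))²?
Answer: 4489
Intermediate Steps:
J(b, z) = 21 - 15*b - 3*z² (J(b, z) = -3*((5*b + z*z) - 7) = -3*((5*b + z²) - 7) = -3*((z² + 5*b) - 7) = -3*(-7 + z² + 5*b) = 21 - 15*b - 3*z²)
(-14 + J(s(-4, 5), 0))² = (-14 + (21 - 15*(-4) - 3*0²))² = (-14 + (21 + 60 - 3*0))² = (-14 + (21 + 60 + 0))² = (-14 + 81)² = 67² = 4489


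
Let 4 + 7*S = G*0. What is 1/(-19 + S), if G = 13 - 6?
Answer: -7/137 ≈ -0.051095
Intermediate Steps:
G = 7
S = -4/7 (S = -4/7 + (7*0)/7 = -4/7 + (⅐)*0 = -4/7 + 0 = -4/7 ≈ -0.57143)
1/(-19 + S) = 1/(-19 - 4/7) = 1/(-137/7) = -7/137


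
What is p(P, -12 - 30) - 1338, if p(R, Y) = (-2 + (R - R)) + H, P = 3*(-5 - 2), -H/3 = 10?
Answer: -1370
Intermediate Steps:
H = -30 (H = -3*10 = -30)
P = -21 (P = 3*(-7) = -21)
p(R, Y) = -32 (p(R, Y) = (-2 + (R - R)) - 30 = (-2 + 0) - 30 = -2 - 30 = -32)
p(P, -12 - 30) - 1338 = -32 - 1338 = -1370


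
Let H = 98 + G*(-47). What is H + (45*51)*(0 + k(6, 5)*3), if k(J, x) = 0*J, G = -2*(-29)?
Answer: -2628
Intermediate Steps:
G = 58
k(J, x) = 0
H = -2628 (H = 98 + 58*(-47) = 98 - 2726 = -2628)
H + (45*51)*(0 + k(6, 5)*3) = -2628 + (45*51)*(0 + 0*3) = -2628 + 2295*(0 + 0) = -2628 + 2295*0 = -2628 + 0 = -2628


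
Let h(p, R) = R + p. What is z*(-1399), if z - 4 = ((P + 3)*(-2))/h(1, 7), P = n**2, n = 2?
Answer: -12591/4 ≈ -3147.8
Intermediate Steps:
P = 4 (P = 2**2 = 4)
z = 9/4 (z = 4 + ((4 + 3)*(-2))/(7 + 1) = 4 + (7*(-2))/8 = 4 - 14*1/8 = 4 - 7/4 = 9/4 ≈ 2.2500)
z*(-1399) = (9/4)*(-1399) = -12591/4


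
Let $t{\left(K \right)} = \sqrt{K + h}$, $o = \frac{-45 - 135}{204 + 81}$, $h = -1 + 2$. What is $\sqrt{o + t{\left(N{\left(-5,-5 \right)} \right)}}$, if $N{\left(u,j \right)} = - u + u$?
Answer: $\frac{\sqrt{133}}{19} \approx 0.60698$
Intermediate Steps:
$h = 1$
$N{\left(u,j \right)} = 0$
$o = - \frac{12}{19}$ ($o = - \frac{180}{285} = \left(-180\right) \frac{1}{285} = - \frac{12}{19} \approx -0.63158$)
$t{\left(K \right)} = \sqrt{1 + K}$ ($t{\left(K \right)} = \sqrt{K + 1} = \sqrt{1 + K}$)
$\sqrt{o + t{\left(N{\left(-5,-5 \right)} \right)}} = \sqrt{- \frac{12}{19} + \sqrt{1 + 0}} = \sqrt{- \frac{12}{19} + \sqrt{1}} = \sqrt{- \frac{12}{19} + 1} = \sqrt{\frac{7}{19}} = \frac{\sqrt{133}}{19}$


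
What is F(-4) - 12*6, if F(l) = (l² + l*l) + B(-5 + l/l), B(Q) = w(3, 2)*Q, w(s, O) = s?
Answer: -52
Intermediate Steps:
B(Q) = 3*Q
F(l) = -12 + 2*l² (F(l) = (l² + l*l) + 3*(-5 + l/l) = (l² + l²) + 3*(-5 + 1) = 2*l² + 3*(-4) = 2*l² - 12 = -12 + 2*l²)
F(-4) - 12*6 = (-12 + 2*(-4)²) - 12*6 = (-12 + 2*16) - 72 = (-12 + 32) - 72 = 20 - 72 = -52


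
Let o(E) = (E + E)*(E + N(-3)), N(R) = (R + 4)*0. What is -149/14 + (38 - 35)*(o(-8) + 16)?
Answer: 5899/14 ≈ 421.36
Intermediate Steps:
N(R) = 0 (N(R) = (4 + R)*0 = 0)
o(E) = 2*E**2 (o(E) = (E + E)*(E + 0) = (2*E)*E = 2*E**2)
-149/14 + (38 - 35)*(o(-8) + 16) = -149/14 + (38 - 35)*(2*(-8)**2 + 16) = (1/14)*(-149) + 3*(2*64 + 16) = -149/14 + 3*(128 + 16) = -149/14 + 3*144 = -149/14 + 432 = 5899/14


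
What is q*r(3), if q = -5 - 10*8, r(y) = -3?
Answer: 255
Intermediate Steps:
q = -85 (q = -5 - 80 = -85)
q*r(3) = -85*(-3) = 255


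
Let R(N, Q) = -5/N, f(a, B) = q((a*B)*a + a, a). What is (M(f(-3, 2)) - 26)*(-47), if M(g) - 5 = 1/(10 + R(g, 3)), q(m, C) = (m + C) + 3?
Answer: 28482/29 ≈ 982.14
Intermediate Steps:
q(m, C) = 3 + C + m (q(m, C) = (C + m) + 3 = 3 + C + m)
f(a, B) = 3 + 2*a + B*a² (f(a, B) = 3 + a + ((a*B)*a + a) = 3 + a + ((B*a)*a + a) = 3 + a + (B*a² + a) = 3 + a + (a + B*a²) = 3 + 2*a + B*a²)
M(g) = 5 + 1/(10 - 5/g)
(M(f(-3, 2)) - 26)*(-47) = ((-25 + 51*(3 - 3 - 3*(1 + 2*(-3))))/(5*(-1 + 2*(3 - 3 - 3*(1 + 2*(-3))))) - 26)*(-47) = ((-25 + 51*(3 - 3 - 3*(1 - 6)))/(5*(-1 + 2*(3 - 3 - 3*(1 - 6)))) - 26)*(-47) = ((-25 + 51*(3 - 3 - 3*(-5)))/(5*(-1 + 2*(3 - 3 - 3*(-5)))) - 26)*(-47) = ((-25 + 51*(3 - 3 + 15))/(5*(-1 + 2*(3 - 3 + 15))) - 26)*(-47) = ((-25 + 51*15)/(5*(-1 + 2*15)) - 26)*(-47) = ((-25 + 765)/(5*(-1 + 30)) - 26)*(-47) = ((⅕)*740/29 - 26)*(-47) = ((⅕)*(1/29)*740 - 26)*(-47) = (148/29 - 26)*(-47) = -606/29*(-47) = 28482/29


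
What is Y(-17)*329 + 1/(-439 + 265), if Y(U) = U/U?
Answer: 57245/174 ≈ 328.99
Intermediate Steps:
Y(U) = 1
Y(-17)*329 + 1/(-439 + 265) = 1*329 + 1/(-439 + 265) = 329 + 1/(-174) = 329 - 1/174 = 57245/174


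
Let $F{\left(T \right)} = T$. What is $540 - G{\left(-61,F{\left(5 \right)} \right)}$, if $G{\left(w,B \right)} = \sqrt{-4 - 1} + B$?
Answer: $535 - i \sqrt{5} \approx 535.0 - 2.2361 i$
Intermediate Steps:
$G{\left(w,B \right)} = B + i \sqrt{5}$ ($G{\left(w,B \right)} = \sqrt{-5} + B = i \sqrt{5} + B = B + i \sqrt{5}$)
$540 - G{\left(-61,F{\left(5 \right)} \right)} = 540 - \left(5 + i \sqrt{5}\right) = 535 - i \sqrt{5}$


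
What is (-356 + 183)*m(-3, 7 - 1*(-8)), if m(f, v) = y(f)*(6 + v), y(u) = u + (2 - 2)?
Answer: 10899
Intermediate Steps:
y(u) = u (y(u) = u + 0 = u)
m(f, v) = f*(6 + v)
(-356 + 183)*m(-3, 7 - 1*(-8)) = (-356 + 183)*(-3*(6 + (7 - 1*(-8)))) = -(-519)*(6 + (7 + 8)) = -(-519)*(6 + 15) = -(-519)*21 = -173*(-63) = 10899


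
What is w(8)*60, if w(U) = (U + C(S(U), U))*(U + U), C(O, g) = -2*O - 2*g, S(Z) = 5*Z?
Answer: -84480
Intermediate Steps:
w(U) = -22*U**2 (w(U) = (U + (-10*U - 2*U))*(U + U) = (U + (-10*U - 2*U))*(2*U) = (U - 12*U)*(2*U) = (-11*U)*(2*U) = -22*U**2)
w(8)*60 = -22*8**2*60 = -22*64*60 = -1408*60 = -84480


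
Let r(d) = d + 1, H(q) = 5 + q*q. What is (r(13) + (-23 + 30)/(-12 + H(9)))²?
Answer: 1087849/5476 ≈ 198.66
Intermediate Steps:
H(q) = 5 + q²
r(d) = 1 + d
(r(13) + (-23 + 30)/(-12 + H(9)))² = ((1 + 13) + (-23 + 30)/(-12 + (5 + 9²)))² = (14 + 7/(-12 + (5 + 81)))² = (14 + 7/(-12 + 86))² = (14 + 7/74)² = (1043/74)² = 1087849/5476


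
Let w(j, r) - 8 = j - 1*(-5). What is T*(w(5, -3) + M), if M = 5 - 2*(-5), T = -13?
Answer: -429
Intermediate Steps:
w(j, r) = 13 + j (w(j, r) = 8 + (j - 1*(-5)) = 8 + (j + 5) = 8 + (5 + j) = 13 + j)
M = 15 (M = 5 + 10 = 15)
T*(w(5, -3) + M) = -13*((13 + 5) + 15) = -13*(18 + 15) = -13*33 = -429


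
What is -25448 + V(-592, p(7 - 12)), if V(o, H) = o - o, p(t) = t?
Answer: -25448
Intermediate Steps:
V(o, H) = 0
-25448 + V(-592, p(7 - 12)) = -25448 + 0 = -25448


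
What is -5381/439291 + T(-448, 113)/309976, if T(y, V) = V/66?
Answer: -110037096613/8987198023056 ≈ -0.012244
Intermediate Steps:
T(y, V) = V/66 (T(y, V) = V*(1/66) = V/66)
-5381/439291 + T(-448, 113)/309976 = -5381/439291 + ((1/66)*113)/309976 = -5381*1/439291 + (113/66)*(1/309976) = -5381/439291 + 113/20458416 = -110037096613/8987198023056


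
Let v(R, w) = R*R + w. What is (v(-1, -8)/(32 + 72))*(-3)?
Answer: 21/104 ≈ 0.20192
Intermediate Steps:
v(R, w) = w + R² (v(R, w) = R² + w = w + R²)
(v(-1, -8)/(32 + 72))*(-3) = ((-8 + (-1)²)/(32 + 72))*(-3) = ((-8 + 1)/104)*(-3) = ((1/104)*(-7))*(-3) = -7/104*(-3) = 21/104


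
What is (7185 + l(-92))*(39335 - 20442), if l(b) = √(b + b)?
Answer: 135746205 + 37786*I*√46 ≈ 1.3575e+8 + 2.5628e+5*I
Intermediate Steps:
l(b) = √2*√b (l(b) = √(2*b) = √2*√b)
(7185 + l(-92))*(39335 - 20442) = (7185 + √2*√(-92))*(39335 - 20442) = (7185 + √2*(2*I*√23))*18893 = (7185 + 2*I*√46)*18893 = 135746205 + 37786*I*√46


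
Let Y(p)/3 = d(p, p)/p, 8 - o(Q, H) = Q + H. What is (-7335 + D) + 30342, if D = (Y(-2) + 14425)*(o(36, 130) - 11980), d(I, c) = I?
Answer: -175104057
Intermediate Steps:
o(Q, H) = 8 - H - Q (o(Q, H) = 8 - (Q + H) = 8 - (H + Q) = 8 + (-H - Q) = 8 - H - Q)
Y(p) = 3 (Y(p) = 3*(p/p) = 3*1 = 3)
D = -175127064 (D = (3 + 14425)*((8 - 1*130 - 1*36) - 11980) = 14428*((8 - 130 - 36) - 11980) = 14428*(-158 - 11980) = 14428*(-12138) = -175127064)
(-7335 + D) + 30342 = (-7335 - 175127064) + 30342 = -175134399 + 30342 = -175104057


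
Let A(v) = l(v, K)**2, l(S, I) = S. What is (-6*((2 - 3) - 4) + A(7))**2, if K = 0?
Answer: 6241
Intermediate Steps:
A(v) = v**2
(-6*((2 - 3) - 4) + A(7))**2 = (-6*((2 - 3) - 4) + 7**2)**2 = (-6*(-1 - 4) + 49)**2 = (-6*(-5) + 49)**2 = (30 + 49)**2 = 79**2 = 6241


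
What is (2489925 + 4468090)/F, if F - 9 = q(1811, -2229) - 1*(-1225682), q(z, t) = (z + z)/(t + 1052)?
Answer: 1637916731/288526937 ≈ 5.6768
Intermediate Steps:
q(z, t) = 2*z/(1052 + t) (q(z, t) = (2*z)/(1052 + t) = 2*z/(1052 + t))
F = 1442634685/1177 (F = 9 + (2*1811/(1052 - 2229) - 1*(-1225682)) = 9 + (2*1811/(-1177) + 1225682) = 9 + (2*1811*(-1/1177) + 1225682) = 9 + (-3622/1177 + 1225682) = 9 + 1442624092/1177 = 1442634685/1177 ≈ 1.2257e+6)
(2489925 + 4468090)/F = (2489925 + 4468090)/(1442634685/1177) = 6958015*(1177/1442634685) = 1637916731/288526937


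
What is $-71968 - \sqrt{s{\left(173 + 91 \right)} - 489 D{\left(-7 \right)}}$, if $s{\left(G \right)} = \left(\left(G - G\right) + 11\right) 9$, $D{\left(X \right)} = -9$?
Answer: $-71968 - 30 \sqrt{5} \approx -72035.0$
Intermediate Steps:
$s{\left(G \right)} = 99$ ($s{\left(G \right)} = \left(0 + 11\right) 9 = 11 \cdot 9 = 99$)
$-71968 - \sqrt{s{\left(173 + 91 \right)} - 489 D{\left(-7 \right)}} = -71968 - \sqrt{99 - -4401} = -71968 - \sqrt{99 + 4401} = -71968 - \sqrt{4500} = -71968 - 30 \sqrt{5}$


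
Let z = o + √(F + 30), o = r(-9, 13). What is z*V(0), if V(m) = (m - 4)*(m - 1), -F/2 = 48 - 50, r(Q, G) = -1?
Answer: -4 + 4*√34 ≈ 19.324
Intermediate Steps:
o = -1
F = 4 (F = -2*(48 - 50) = -2*(-2) = 4)
V(m) = (-1 + m)*(-4 + m) (V(m) = (-4 + m)*(-1 + m) = (-1 + m)*(-4 + m))
z = -1 + √34 (z = -1 + √(4 + 30) = -1 + √34 ≈ 4.8309)
z*V(0) = (-1 + √34)*(4 + 0² - 5*0) = (-1 + √34)*(4 + 0 + 0) = (-1 + √34)*4 = -4 + 4*√34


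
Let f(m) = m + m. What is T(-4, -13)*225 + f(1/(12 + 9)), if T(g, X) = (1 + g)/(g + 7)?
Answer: -4723/21 ≈ -224.90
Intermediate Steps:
T(g, X) = (1 + g)/(7 + g)
f(m) = 2*m
T(-4, -13)*225 + f(1/(12 + 9)) = ((1 - 4)/(7 - 4))*225 + 2/(12 + 9) = (-3/3)*225 + 2/21 = ((⅓)*(-3))*225 + 2*(1/21) = -1*225 + 2/21 = -225 + 2/21 = -4723/21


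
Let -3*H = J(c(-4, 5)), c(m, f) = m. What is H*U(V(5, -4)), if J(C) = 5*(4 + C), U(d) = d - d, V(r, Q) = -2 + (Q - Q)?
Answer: 0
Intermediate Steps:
V(r, Q) = -2 (V(r, Q) = -2 + 0 = -2)
U(d) = 0
J(C) = 20 + 5*C
H = 0 (H = -(20 + 5*(-4))/3 = -(20 - 20)/3 = -1/3*0 = 0)
H*U(V(5, -4)) = 0*0 = 0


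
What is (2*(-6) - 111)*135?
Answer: -16605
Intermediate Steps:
(2*(-6) - 111)*135 = (-12 - 111)*135 = -123*135 = -16605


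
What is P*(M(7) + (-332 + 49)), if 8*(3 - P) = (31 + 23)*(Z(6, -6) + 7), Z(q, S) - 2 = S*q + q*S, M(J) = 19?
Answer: -113058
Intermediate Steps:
Z(q, S) = 2 + 2*S*q (Z(q, S) = 2 + (S*q + q*S) = 2 + (S*q + S*q) = 2 + 2*S*q)
P = 1713/4 (P = 3 - (31 + 23)*((2 + 2*(-6)*6) + 7)/8 = 3 - 27*((2 - 72) + 7)/4 = 3 - 27*(-70 + 7)/4 = 3 - 27*(-63)/4 = 3 - ⅛*(-3402) = 3 + 1701/4 = 1713/4 ≈ 428.25)
P*(M(7) + (-332 + 49)) = 1713*(19 + (-332 + 49))/4 = 1713*(19 - 283)/4 = (1713/4)*(-264) = -113058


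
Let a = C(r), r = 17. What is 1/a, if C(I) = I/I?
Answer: 1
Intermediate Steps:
C(I) = 1
a = 1
1/a = 1/1 = 1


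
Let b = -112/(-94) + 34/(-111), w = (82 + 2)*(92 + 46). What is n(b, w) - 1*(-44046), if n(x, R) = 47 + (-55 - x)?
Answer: 229741628/5217 ≈ 44037.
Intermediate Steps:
w = 11592 (w = 84*138 = 11592)
b = 4618/5217 (b = -112*(-1/94) + 34*(-1/111) = 56/47 - 34/111 = 4618/5217 ≈ 0.88518)
n(x, R) = -8 - x
n(b, w) - 1*(-44046) = (-8 - 1*4618/5217) - 1*(-44046) = (-8 - 4618/5217) + 44046 = -46354/5217 + 44046 = 229741628/5217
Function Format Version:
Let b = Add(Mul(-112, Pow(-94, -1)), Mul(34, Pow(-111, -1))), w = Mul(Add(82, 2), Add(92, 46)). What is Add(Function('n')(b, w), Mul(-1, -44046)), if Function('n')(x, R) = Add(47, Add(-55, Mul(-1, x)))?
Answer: Rational(229741628, 5217) ≈ 44037.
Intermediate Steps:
w = 11592 (w = Mul(84, 138) = 11592)
b = Rational(4618, 5217) (b = Add(Mul(-112, Rational(-1, 94)), Mul(34, Rational(-1, 111))) = Add(Rational(56, 47), Rational(-34, 111)) = Rational(4618, 5217) ≈ 0.88518)
Function('n')(x, R) = Add(-8, Mul(-1, x))
Add(Function('n')(b, w), Mul(-1, -44046)) = Add(Add(-8, Mul(-1, Rational(4618, 5217))), Mul(-1, -44046)) = Add(Add(-8, Rational(-4618, 5217)), 44046) = Add(Rational(-46354, 5217), 44046) = Rational(229741628, 5217)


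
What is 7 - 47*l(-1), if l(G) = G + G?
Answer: 101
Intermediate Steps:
l(G) = 2*G
7 - 47*l(-1) = 7 - 94*(-1) = 7 - 47*(-2) = 7 + 94 = 101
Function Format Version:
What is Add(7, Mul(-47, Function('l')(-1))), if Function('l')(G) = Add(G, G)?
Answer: 101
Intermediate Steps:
Function('l')(G) = Mul(2, G)
Add(7, Mul(-47, Function('l')(-1))) = Add(7, Mul(-47, Mul(2, -1))) = Add(7, Mul(-47, -2)) = Add(7, 94) = 101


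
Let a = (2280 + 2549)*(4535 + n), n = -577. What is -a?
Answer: -19113182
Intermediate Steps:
a = 19113182 (a = (2280 + 2549)*(4535 - 577) = 4829*3958 = 19113182)
-a = -1*19113182 = -19113182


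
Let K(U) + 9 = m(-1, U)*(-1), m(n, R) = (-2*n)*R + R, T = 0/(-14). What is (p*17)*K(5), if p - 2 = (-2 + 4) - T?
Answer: -1632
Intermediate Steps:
T = 0 (T = 0*(-1/14) = 0)
m(n, R) = R - 2*R*n (m(n, R) = -2*R*n + R = R - 2*R*n)
K(U) = -9 - 3*U (K(U) = -9 + (U*(1 - 2*(-1)))*(-1) = -9 + (U*(1 + 2))*(-1) = -9 + (U*3)*(-1) = -9 + (3*U)*(-1) = -9 - 3*U)
p = 4 (p = 2 + ((-2 + 4) - 1*0) = 2 + (2 + 0) = 2 + 2 = 4)
(p*17)*K(5) = (4*17)*(-9 - 3*5) = 68*(-9 - 15) = 68*(-24) = -1632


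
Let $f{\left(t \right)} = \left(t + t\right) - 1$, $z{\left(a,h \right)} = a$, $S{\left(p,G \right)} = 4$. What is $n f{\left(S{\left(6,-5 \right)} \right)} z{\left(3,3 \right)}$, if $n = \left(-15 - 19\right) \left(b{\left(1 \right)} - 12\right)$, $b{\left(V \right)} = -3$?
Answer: $10710$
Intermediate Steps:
$f{\left(t \right)} = -1 + 2 t$ ($f{\left(t \right)} = 2 t - 1 = -1 + 2 t$)
$n = 510$ ($n = \left(-15 - 19\right) \left(-3 - 12\right) = \left(-34\right) \left(-15\right) = 510$)
$n f{\left(S{\left(6,-5 \right)} \right)} z{\left(3,3 \right)} = 510 \left(-1 + 2 \cdot 4\right) 3 = 510 \left(-1 + 8\right) 3 = 510 \cdot 7 \cdot 3 = 3570 \cdot 3 = 10710$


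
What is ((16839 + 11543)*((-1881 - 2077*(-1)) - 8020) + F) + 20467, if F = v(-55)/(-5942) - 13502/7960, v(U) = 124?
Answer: -2625533322702561/11824580 ≈ -2.2204e+8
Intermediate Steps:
F = -20303981/11824580 (F = 124/(-5942) - 13502/7960 = 124*(-1/5942) - 13502*1/7960 = -62/2971 - 6751/3980 = -20303981/11824580 ≈ -1.7171)
((16839 + 11543)*((-1881 - 2077*(-1)) - 8020) + F) + 20467 = ((16839 + 11543)*((-1881 - 2077*(-1)) - 8020) - 20303981/11824580) + 20467 = (28382*((-1881 + 2077) - 8020) - 20303981/11824580) + 20467 = (28382*(196 - 8020) - 20303981/11824580) + 20467 = (28382*(-7824) - 20303981/11824580) + 20467 = (-222060768 - 20303981/11824580) + 20467 = -2625775336381421/11824580 + 20467 = -2625533322702561/11824580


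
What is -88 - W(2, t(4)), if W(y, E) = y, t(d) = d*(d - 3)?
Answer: -90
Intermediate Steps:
t(d) = d*(-3 + d)
-88 - W(2, t(4)) = -88 - 1*2 = -88 - 2 = -90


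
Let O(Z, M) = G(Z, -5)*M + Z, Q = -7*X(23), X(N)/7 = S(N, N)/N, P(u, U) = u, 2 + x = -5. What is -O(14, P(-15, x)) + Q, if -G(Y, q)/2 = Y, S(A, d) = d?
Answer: -483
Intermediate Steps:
x = -7 (x = -2 - 5 = -7)
G(Y, q) = -2*Y
X(N) = 7 (X(N) = 7*(N/N) = 7*1 = 7)
Q = -49 (Q = -7*7 = -49)
O(Z, M) = Z - 2*M*Z (O(Z, M) = (-2*Z)*M + Z = -2*M*Z + Z = Z - 2*M*Z)
-O(14, P(-15, x)) + Q = -14*(1 - 2*(-15)) - 49 = -14*(1 + 30) - 49 = -14*31 - 49 = -1*434 - 49 = -434 - 49 = -483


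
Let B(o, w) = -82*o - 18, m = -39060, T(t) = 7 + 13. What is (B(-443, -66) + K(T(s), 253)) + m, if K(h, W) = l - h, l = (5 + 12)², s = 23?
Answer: -2483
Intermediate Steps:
T(t) = 20
l = 289 (l = 17² = 289)
K(h, W) = 289 - h
B(o, w) = -18 - 82*o
(B(-443, -66) + K(T(s), 253)) + m = ((-18 - 82*(-443)) + (289 - 1*20)) - 39060 = ((-18 + 36326) + (289 - 20)) - 39060 = (36308 + 269) - 39060 = 36577 - 39060 = -2483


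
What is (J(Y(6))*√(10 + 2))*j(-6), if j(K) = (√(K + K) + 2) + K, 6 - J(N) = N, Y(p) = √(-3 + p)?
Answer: 24 + 72*I - 12*√3*(4 + I) ≈ -59.138 + 51.215*I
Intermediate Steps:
J(N) = 6 - N
j(K) = 2 + K + √2*√K (j(K) = (√(2*K) + 2) + K = (√2*√K + 2) + K = (2 + √2*√K) + K = 2 + K + √2*√K)
(J(Y(6))*√(10 + 2))*j(-6) = ((6 - √(-3 + 6))*√(10 + 2))*(2 - 6 + √2*√(-6)) = ((6 - √3)*√12)*(2 - 6 + √2*(I*√6)) = ((6 - √3)*(2*√3))*(2 - 6 + 2*I*√3) = (2*√3*(6 - √3))*(-4 + 2*I*√3) = 2*√3*(-4 + 2*I*√3)*(6 - √3)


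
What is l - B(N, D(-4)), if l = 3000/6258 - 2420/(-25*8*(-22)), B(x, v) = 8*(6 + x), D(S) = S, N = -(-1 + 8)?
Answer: 165407/20860 ≈ 7.9294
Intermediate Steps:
N = -7 (N = -1*7 = -7)
B(x, v) = 48 + 8*x
l = -1473/20860 (l = 3000*(1/6258) - 2420/((-200*(-22))) = 500/1043 - 2420/4400 = 500/1043 - 2420*1/4400 = 500/1043 - 11/20 = -1473/20860 ≈ -0.070614)
l - B(N, D(-4)) = -1473/20860 - (48 + 8*(-7)) = -1473/20860 - (48 - 56) = -1473/20860 - 1*(-8) = -1473/20860 + 8 = 165407/20860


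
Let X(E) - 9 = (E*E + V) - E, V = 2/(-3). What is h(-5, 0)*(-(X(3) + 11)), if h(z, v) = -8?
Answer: 608/3 ≈ 202.67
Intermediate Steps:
V = -⅔ (V = -⅓*2 = -⅔ ≈ -0.66667)
X(E) = 25/3 + E² - E (X(E) = 9 + ((E*E - ⅔) - E) = 9 + ((E² - ⅔) - E) = 9 + ((-⅔ + E²) - E) = 9 + (-⅔ + E² - E) = 25/3 + E² - E)
h(-5, 0)*(-(X(3) + 11)) = -(-8)*((25/3 + 3² - 1*3) + 11) = -(-8)*((25/3 + 9 - 3) + 11) = -(-8)*(43/3 + 11) = -(-8)*76/3 = -8*(-76/3) = 608/3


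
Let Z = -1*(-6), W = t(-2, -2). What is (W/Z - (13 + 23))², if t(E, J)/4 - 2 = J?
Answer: 1296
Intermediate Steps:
t(E, J) = 8 + 4*J
W = 0 (W = 8 + 4*(-2) = 8 - 8 = 0)
Z = 6
(W/Z - (13 + 23))² = (0/6 - (13 + 23))² = (0*(⅙) - 1*36)² = (0 - 36)² = (-36)² = 1296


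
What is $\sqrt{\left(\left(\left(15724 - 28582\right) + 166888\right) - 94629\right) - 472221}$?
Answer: $2 i \sqrt{103205} \approx 642.51 i$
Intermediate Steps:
$\sqrt{\left(\left(\left(15724 - 28582\right) + 166888\right) - 94629\right) - 472221} = \sqrt{\left(\left(-12858 + 166888\right) - 94629\right) - 472221} = \sqrt{\left(154030 - 94629\right) - 472221} = \sqrt{59401 - 472221} = \sqrt{-412820} = 2 i \sqrt{103205}$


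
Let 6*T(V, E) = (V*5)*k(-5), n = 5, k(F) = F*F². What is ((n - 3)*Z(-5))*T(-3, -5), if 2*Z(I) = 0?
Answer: 0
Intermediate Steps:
k(F) = F³
Z(I) = 0 (Z(I) = (½)*0 = 0)
T(V, E) = -625*V/6 (T(V, E) = ((V*5)*(-5)³)/6 = ((5*V)*(-125))/6 = (-625*V)/6 = -625*V/6)
((n - 3)*Z(-5))*T(-3, -5) = ((5 - 3)*0)*(-625/6*(-3)) = (2*0)*(625/2) = 0*(625/2) = 0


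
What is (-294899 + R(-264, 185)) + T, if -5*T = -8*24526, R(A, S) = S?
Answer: -1277362/5 ≈ -2.5547e+5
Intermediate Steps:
T = 196208/5 (T = -(-8)*24526/5 = -1/5*(-196208) = 196208/5 ≈ 39242.)
(-294899 + R(-264, 185)) + T = (-294899 + 185) + 196208/5 = -294714 + 196208/5 = -1277362/5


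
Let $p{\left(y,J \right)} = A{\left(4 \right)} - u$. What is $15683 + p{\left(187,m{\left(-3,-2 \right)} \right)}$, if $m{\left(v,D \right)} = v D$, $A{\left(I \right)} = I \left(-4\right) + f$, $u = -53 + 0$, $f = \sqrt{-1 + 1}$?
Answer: $15720$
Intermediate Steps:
$f = 0$ ($f = \sqrt{0} = 0$)
$u = -53$
$A{\left(I \right)} = - 4 I$ ($A{\left(I \right)} = I \left(-4\right) + 0 = - 4 I + 0 = - 4 I$)
$m{\left(v,D \right)} = D v$
$p{\left(y,J \right)} = 37$ ($p{\left(y,J \right)} = \left(-4\right) 4 - -53 = -16 + 53 = 37$)
$15683 + p{\left(187,m{\left(-3,-2 \right)} \right)} = 15683 + 37 = 15720$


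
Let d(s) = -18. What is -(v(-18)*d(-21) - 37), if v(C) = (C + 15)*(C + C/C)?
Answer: 955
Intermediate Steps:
v(C) = (1 + C)*(15 + C) (v(C) = (15 + C)*(C + 1) = (15 + C)*(1 + C) = (1 + C)*(15 + C))
-(v(-18)*d(-21) - 37) = -((15 + (-18)² + 16*(-18))*(-18) - 37) = -((15 + 324 - 288)*(-18) - 37) = -(51*(-18) - 37) = -(-918 - 37) = -1*(-955) = 955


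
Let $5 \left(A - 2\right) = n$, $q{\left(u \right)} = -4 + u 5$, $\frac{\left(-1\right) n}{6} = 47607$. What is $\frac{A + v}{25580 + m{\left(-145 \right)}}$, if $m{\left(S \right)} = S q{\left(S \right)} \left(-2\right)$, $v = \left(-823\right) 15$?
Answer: $\frac{347357}{929150} \approx 0.37384$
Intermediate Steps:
$n = -285642$ ($n = \left(-6\right) 47607 = -285642$)
$q{\left(u \right)} = -4 + 5 u$
$v = -12345$
$A = - \frac{285632}{5}$ ($A = 2 + \frac{1}{5} \left(-285642\right) = 2 - \frac{285642}{5} = - \frac{285632}{5} \approx -57126.0$)
$m{\left(S \right)} = - 2 S \left(-4 + 5 S\right)$ ($m{\left(S \right)} = S \left(-4 + 5 S\right) \left(-2\right) = - 2 S \left(-4 + 5 S\right)$)
$\frac{A + v}{25580 + m{\left(-145 \right)}} = \frac{- \frac{285632}{5} - 12345}{25580 + 2 \left(-145\right) \left(4 - -725\right)} = - \frac{347357}{5 \left(25580 + 2 \left(-145\right) \left(4 + 725\right)\right)} = - \frac{347357}{5 \left(25580 + 2 \left(-145\right) 729\right)} = - \frac{347357}{5 \left(25580 - 211410\right)} = - \frac{347357}{5 \left(-185830\right)} = \left(- \frac{347357}{5}\right) \left(- \frac{1}{185830}\right) = \frac{347357}{929150}$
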